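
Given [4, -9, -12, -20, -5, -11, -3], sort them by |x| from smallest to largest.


Compute absolute values:
  |4| = 4
  |-9| = 9
  |-12| = 12
  |-20| = 20
  |-5| = 5
  |-11| = 11
  |-3| = 3
Absolute values in increasing order: 3 < 4 < 5 < 9 < 11 < 12 < 20
Listing the original numbers in that order gives the answer.
Final answer: [-3, 4, -5, -9, -11, -12, -20]


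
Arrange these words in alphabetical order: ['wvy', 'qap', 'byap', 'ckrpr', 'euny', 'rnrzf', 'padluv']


Compare strings character by character (the first differing letter decides):
  'byap' < 'ckrpr' since 'b' < 'c' at position 1
  'ckrpr' < 'euny' since 'c' < 'e' at position 1
  'euny' < 'padluv' since 'e' < 'p' at position 1
  'padluv' < 'qap' since 'p' < 'q' at position 1
  'qap' < 'rnrzf' since 'q' < 'r' at position 1
  'rnrzf' < 'wvy' since 'r' < 'w' at position 1
Chaining these comparisons gives the alphabetical order.
Final answer: ['byap', 'ckrpr', 'euny', 'padluv', 'qap', 'rnrzf', 'wvy']


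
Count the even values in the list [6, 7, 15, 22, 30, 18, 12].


Check each element:
  6 is even
  7 is odd
  15 is odd
  22 is even
  30 is even
  18 is even
  12 is even
Evens: [6, 22, 30, 18, 12]
Count of evens = 5
Final answer: 5


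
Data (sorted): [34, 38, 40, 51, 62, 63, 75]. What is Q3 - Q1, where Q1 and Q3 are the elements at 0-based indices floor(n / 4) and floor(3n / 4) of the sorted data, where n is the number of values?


The data has n = 7 elements.
Q1 index = floor(7 / 4) = floor(1.75) = 1; Q3 index = floor(3 * 7 / 4) = floor(5.25) = 5
Q1 = element at index 1 = 38
Q3 = element at index 5 = 63
IQR = 63 - 38 = 25
Final answer: 25


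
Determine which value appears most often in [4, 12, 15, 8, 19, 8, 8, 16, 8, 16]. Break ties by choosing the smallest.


Count the frequency of each value:
  4 appears 1 time(s)
  8 appears 4 time(s)
  12 appears 1 time(s)
  15 appears 1 time(s)
  16 appears 2 time(s)
  19 appears 1 time(s)
Maximum frequency is 4.
Only 8 reaches that frequency, so it is the mode.
Final answer: 8


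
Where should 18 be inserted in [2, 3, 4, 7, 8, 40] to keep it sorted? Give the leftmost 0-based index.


List is sorted: [2, 3, 4, 7, 8, 40]
We need the leftmost position where 18 can be inserted, i.e. the first index whose element is >= 18 (or the end of the list if none is).
Binary search with low=0, high=6 (0-based indices):
  low=0, high=6, mid=3: a[3]=7 < 18, so low = 4
  low=4, high=6, mid=5: a[5]=40 >= 18, so high = 5
  low=4, high=5, mid=4: a[4]=8 < 18, so low = 5
Now low = high = 5, so the insertion index is 5.
Final answer: 5


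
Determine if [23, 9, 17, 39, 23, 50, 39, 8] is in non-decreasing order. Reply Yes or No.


Check consecutive pairs:
  23 <= 9? False
  9 <= 17? True
  17 <= 39? True
  39 <= 23? False
  23 <= 50? True
  50 <= 39? False
  39 <= 8? False
4 consecutive pair(s) are out of order, so the list is not sorted.
Final answer: No


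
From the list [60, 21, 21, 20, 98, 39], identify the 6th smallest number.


Sort ascending: [20, 21, 21, 39, 60, 98]
The 6th element (1-indexed) is at index 5.
Value = 98
Final answer: 98


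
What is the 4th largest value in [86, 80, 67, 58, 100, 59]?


Sort descending: [100, 86, 80, 67, 59, 58]
The 4th element (1-indexed) is at index 3.
Value = 67
Final answer: 67


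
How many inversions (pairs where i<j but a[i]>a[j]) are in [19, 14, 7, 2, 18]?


For each element, count the later elements that are smaller than it:
  19 (index 0): smaller elements after it = [14, 7, 2, 18] -> 4
  14 (index 1): smaller elements after it = [7, 2] -> 2
  7 (index 2): smaller elements after it = [2] -> 1
  2 (index 3): smaller elements after it = [] -> 0
Total inversions = 4 + 2 + 1 + 0 = 7
Final answer: 7


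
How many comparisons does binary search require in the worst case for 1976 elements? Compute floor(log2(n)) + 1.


Binary search halves the search space each step.
Maximum comparisons = floor(log2(1976)) + 1
log2(1976) = 10.9484
floor(log2(1976)) = 10, so 10 + 1 = 11
Final answer: 11


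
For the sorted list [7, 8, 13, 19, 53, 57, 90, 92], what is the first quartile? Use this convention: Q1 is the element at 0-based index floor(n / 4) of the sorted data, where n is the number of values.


The list has n = 8 elements.
Q1 index = floor(8 / 4) = floor(2) = 2
Counting from index 0 in the sorted data, the element at index 2 is 13.
Final answer: 13


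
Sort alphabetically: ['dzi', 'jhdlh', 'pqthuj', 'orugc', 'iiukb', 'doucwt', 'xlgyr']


Compare strings character by character (the first differing letter decides):
  'doucwt' < 'dzi' since 'o' < 'z' at position 2
  'dzi' < 'iiukb' since 'd' < 'i' at position 1
  'iiukb' < 'jhdlh' since 'i' < 'j' at position 1
  'jhdlh' < 'orugc' since 'j' < 'o' at position 1
  'orugc' < 'pqthuj' since 'o' < 'p' at position 1
  'pqthuj' < 'xlgyr' since 'p' < 'x' at position 1
Chaining these comparisons gives the alphabetical order.
Final answer: ['doucwt', 'dzi', 'iiukb', 'jhdlh', 'orugc', 'pqthuj', 'xlgyr']


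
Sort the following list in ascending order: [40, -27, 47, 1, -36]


Original list: [40, -27, 47, 1, -36]
Repeatedly take the smallest remaining element:
  Remaining [40, -27, 47, 1, -36] -> smallest is -36
  Remaining [40, -27, 47, 1] -> smallest is -27
  Remaining [40, 47, 1] -> smallest is 1
  Remaining [40, 47] -> smallest is 40
  Remaining [47] -> smallest is 47
Collecting the picks in order gives the sorted list.
Final answer: [-36, -27, 1, 40, 47]


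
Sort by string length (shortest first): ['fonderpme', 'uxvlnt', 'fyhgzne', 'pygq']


Compute lengths:
  'fonderpme' has length 9
  'uxvlnt' has length 6
  'fyhgzne' has length 7
  'pygq' has length 4
Lengths in increasing order: 4 < 6 < 7 < 9
Listing the words in that order gives the answer.
Final answer: ['pygq', 'uxvlnt', 'fyhgzne', 'fonderpme']


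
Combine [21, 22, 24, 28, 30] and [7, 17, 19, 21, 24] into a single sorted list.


List A: [21, 22, 24, 28, 30]
List B: [7, 17, 19, 21, 24]
Repeatedly compare the front elements and take the smaller:
  21 vs 7 -> take 7
  21 vs 17 -> take 17
  21 vs 19 -> take 19
  21 vs 21 -> take 21
  22 vs 21 -> take 21
  22 vs 24 -> take 22
  24 vs 24 -> take 24
  28 vs 24 -> take 24
  B is exhausted; append the rest of A: [28, 30]
Final answer: [7, 17, 19, 21, 21, 22, 24, 24, 28, 30]


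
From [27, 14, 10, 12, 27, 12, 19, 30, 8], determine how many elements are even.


Check each element:
  27 is odd
  14 is even
  10 is even
  12 is even
  27 is odd
  12 is even
  19 is odd
  30 is even
  8 is even
Evens: [14, 10, 12, 12, 30, 8]
Count of evens = 6
Final answer: 6


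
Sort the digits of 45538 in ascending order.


The number 45538 has digits: 4, 5, 5, 3, 8
Sorted: 3, 4, 5, 5, 8
Joining the sorted digits gives the result.
Final answer: 34558


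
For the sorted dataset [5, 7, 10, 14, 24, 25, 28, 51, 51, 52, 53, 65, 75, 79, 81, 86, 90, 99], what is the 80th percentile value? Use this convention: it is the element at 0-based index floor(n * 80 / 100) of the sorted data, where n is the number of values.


The dataset has n = 18 elements.
Index = floor(18 * 80 / 100) = floor(1440 / 100) = floor(14.4) = 14
Counting from index 0 in the sorted data, the element at index 14 is 81.
Final answer: 81


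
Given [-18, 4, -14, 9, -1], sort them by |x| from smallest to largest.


Compute absolute values:
  |-18| = 18
  |4| = 4
  |-14| = 14
  |9| = 9
  |-1| = 1
Absolute values in increasing order: 1 < 4 < 9 < 14 < 18
Listing the original numbers in that order gives the answer.
Final answer: [-1, 4, 9, -14, -18]


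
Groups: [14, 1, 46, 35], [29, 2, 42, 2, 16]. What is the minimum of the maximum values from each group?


Find max of each group:
  Group 1: [14, 1, 46, 35] -> max = 46
  Group 2: [29, 2, 42, 2, 16] -> max = 42
Maxes: [46, 42]
Minimum of maxes = 42
Final answer: 42


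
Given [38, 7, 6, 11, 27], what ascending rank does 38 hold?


Sort ascending: [6, 7, 11, 27, 38]
Find 38 in the sorted list.
38 is at position 5 (1-indexed).
Final answer: 5


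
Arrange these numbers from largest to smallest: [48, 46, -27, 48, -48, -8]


Original list: [48, 46, -27, 48, -48, -8]
Repeatedly take the largest remaining element:
  Remaining [48, 46, -27, 48, -48, -8] -> largest is 48
  Remaining [46, -27, 48, -48, -8] -> largest is 48
  Remaining [46, -27, -48, -8] -> largest is 46
  Remaining [-27, -48, -8] -> largest is -8
  Remaining [-27, -48] -> largest is -27
  Remaining [-48] -> largest is -48
Collecting the picks in order gives the descending list.
Final answer: [48, 48, 46, -8, -27, -48]


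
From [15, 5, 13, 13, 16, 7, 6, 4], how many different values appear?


List all unique values:
Distinct values: [4, 5, 6, 7, 13, 15, 16]
Count = 7
Final answer: 7


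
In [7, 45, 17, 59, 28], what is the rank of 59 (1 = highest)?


Sort descending: [59, 45, 28, 17, 7]
Find 59 in the sorted list.
59 is at position 1.
Final answer: 1


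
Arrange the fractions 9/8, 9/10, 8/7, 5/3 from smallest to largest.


Convert to decimal for comparison:
  9/8 = 1.125
  9/10 = 0.9
  8/7 = 1.1429
  5/3 = 1.6667
Decimals in increasing order: 0.9 < 1.125 < 1.1429 < 1.6667
Writing each back as its fraction gives the sorted order.
Final answer: 9/10, 9/8, 8/7, 5/3


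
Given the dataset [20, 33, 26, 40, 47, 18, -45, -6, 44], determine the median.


First, sort the list: [-45, -6, 18, 20, 26, 33, 40, 44, 47]
The list has 9 elements (odd count).
The middle index is 4 (0-based), and the element there is 26.
Final answer: 26


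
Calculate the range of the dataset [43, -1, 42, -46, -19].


Maximum value: 43
Minimum value: -46
Range = 43 - (-46) = 89
Final answer: 89


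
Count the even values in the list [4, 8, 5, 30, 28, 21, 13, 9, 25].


Check each element:
  4 is even
  8 is even
  5 is odd
  30 is even
  28 is even
  21 is odd
  13 is odd
  9 is odd
  25 is odd
Evens: [4, 8, 30, 28]
Count of evens = 4
Final answer: 4


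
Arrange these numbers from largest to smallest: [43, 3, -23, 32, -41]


Original list: [43, 3, -23, 32, -41]
Repeatedly take the largest remaining element:
  Remaining [43, 3, -23, 32, -41] -> largest is 43
  Remaining [3, -23, 32, -41] -> largest is 32
  Remaining [3, -23, -41] -> largest is 3
  Remaining [-23, -41] -> largest is -23
  Remaining [-41] -> largest is -41
Collecting the picks in order gives the descending list.
Final answer: [43, 32, 3, -23, -41]


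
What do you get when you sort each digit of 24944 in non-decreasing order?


The number 24944 has digits: 2, 4, 9, 4, 4
Sorted: 2, 4, 4, 4, 9
Joining the sorted digits gives the result.
Final answer: 24449


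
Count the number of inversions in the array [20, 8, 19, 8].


For each element, count the later elements that are smaller than it:
  20 (index 0): smaller elements after it = [8, 19, 8] -> 3
  8 (index 1): smaller elements after it = [] -> 0
  19 (index 2): smaller elements after it = [8] -> 1
Total inversions = 3 + 0 + 1 = 4
Final answer: 4


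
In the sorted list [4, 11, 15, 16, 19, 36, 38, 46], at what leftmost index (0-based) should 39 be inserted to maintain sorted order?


List is sorted: [4, 11, 15, 16, 19, 36, 38, 46]
We need the leftmost position where 39 can be inserted, i.e. the first index whose element is >= 39 (or the end of the list if none is).
Binary search with low=0, high=8 (0-based indices):
  low=0, high=8, mid=4: a[4]=19 < 39, so low = 5
  low=5, high=8, mid=6: a[6]=38 < 39, so low = 7
  low=7, high=8, mid=7: a[7]=46 >= 39, so high = 7
Now low = high = 7, so the insertion index is 7.
Final answer: 7


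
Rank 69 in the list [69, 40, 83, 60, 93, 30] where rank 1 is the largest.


Sort descending: [93, 83, 69, 60, 40, 30]
Find 69 in the sorted list.
69 is at position 3.
Final answer: 3


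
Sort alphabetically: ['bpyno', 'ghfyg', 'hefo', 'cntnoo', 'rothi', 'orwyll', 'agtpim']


Compare strings character by character (the first differing letter decides):
  'agtpim' < 'bpyno' since 'a' < 'b' at position 1
  'bpyno' < 'cntnoo' since 'b' < 'c' at position 1
  'cntnoo' < 'ghfyg' since 'c' < 'g' at position 1
  'ghfyg' < 'hefo' since 'g' < 'h' at position 1
  'hefo' < 'orwyll' since 'h' < 'o' at position 1
  'orwyll' < 'rothi' since 'o' < 'r' at position 1
Chaining these comparisons gives the alphabetical order.
Final answer: ['agtpim', 'bpyno', 'cntnoo', 'ghfyg', 'hefo', 'orwyll', 'rothi']


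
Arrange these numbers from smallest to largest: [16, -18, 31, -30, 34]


Original list: [16, -18, 31, -30, 34]
Repeatedly take the smallest remaining element:
  Remaining [16, -18, 31, -30, 34] -> smallest is -30
  Remaining [16, -18, 31, 34] -> smallest is -18
  Remaining [16, 31, 34] -> smallest is 16
  Remaining [31, 34] -> smallest is 31
  Remaining [34] -> smallest is 34
Collecting the picks in order gives the sorted list.
Final answer: [-30, -18, 16, 31, 34]


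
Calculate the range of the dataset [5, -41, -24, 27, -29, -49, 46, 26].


Maximum value: 46
Minimum value: -49
Range = 46 - (-49) = 95
Final answer: 95


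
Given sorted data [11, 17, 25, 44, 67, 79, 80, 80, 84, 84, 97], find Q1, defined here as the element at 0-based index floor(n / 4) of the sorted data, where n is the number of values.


The list has n = 11 elements.
Q1 index = floor(11 / 4) = floor(2.75) = 2
Counting from index 0 in the sorted data, the element at index 2 is 25.
Final answer: 25


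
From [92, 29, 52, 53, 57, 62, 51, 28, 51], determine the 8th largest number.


Sort descending: [92, 62, 57, 53, 52, 51, 51, 29, 28]
The 8th element (1-indexed) is at index 7.
Value = 29
Final answer: 29


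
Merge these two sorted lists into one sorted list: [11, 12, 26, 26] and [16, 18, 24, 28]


List A: [11, 12, 26, 26]
List B: [16, 18, 24, 28]
Repeatedly compare the front elements and take the smaller:
  11 vs 16 -> take 11
  12 vs 16 -> take 12
  26 vs 16 -> take 16
  26 vs 18 -> take 18
  26 vs 24 -> take 24
  26 vs 28 -> take 26
  26 vs 28 -> take 26
  A is exhausted; append the rest of B: [28]
Final answer: [11, 12, 16, 18, 24, 26, 26, 28]


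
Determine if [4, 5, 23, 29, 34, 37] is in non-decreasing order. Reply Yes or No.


Check consecutive pairs:
  4 <= 5? True
  5 <= 23? True
  23 <= 29? True
  29 <= 34? True
  34 <= 37? True
Every consecutive pair is in order, so the list is non-decreasing.
Final answer: Yes


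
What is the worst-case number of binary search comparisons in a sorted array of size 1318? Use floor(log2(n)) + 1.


Binary search halves the search space each step.
Maximum comparisons = floor(log2(1318)) + 1
log2(1318) = 10.3641
floor(log2(1318)) = 10, so 10 + 1 = 11
Final answer: 11


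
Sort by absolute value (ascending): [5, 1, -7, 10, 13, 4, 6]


Compute absolute values:
  |5| = 5
  |1| = 1
  |-7| = 7
  |10| = 10
  |13| = 13
  |4| = 4
  |6| = 6
Absolute values in increasing order: 1 < 4 < 5 < 6 < 7 < 10 < 13
Listing the original numbers in that order gives the answer.
Final answer: [1, 4, 5, 6, -7, 10, 13]


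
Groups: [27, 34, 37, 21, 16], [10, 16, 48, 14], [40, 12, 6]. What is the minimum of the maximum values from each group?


Find max of each group:
  Group 1: [27, 34, 37, 21, 16] -> max = 37
  Group 2: [10, 16, 48, 14] -> max = 48
  Group 3: [40, 12, 6] -> max = 40
Maxes: [37, 48, 40]
Minimum of maxes = 37
Final answer: 37


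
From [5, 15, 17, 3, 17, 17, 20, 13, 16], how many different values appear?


List all unique values:
Distinct values: [3, 5, 13, 15, 16, 17, 20]
Count = 7
Final answer: 7


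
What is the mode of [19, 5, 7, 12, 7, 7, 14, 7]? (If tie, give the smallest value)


Count the frequency of each value:
  5 appears 1 time(s)
  7 appears 4 time(s)
  12 appears 1 time(s)
  14 appears 1 time(s)
  19 appears 1 time(s)
Maximum frequency is 4.
Only 7 reaches that frequency, so it is the mode.
Final answer: 7


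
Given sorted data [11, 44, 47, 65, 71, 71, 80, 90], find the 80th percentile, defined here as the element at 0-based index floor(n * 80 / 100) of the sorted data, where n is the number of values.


The dataset has n = 8 elements.
Index = floor(8 * 80 / 100) = floor(640 / 100) = floor(6.4) = 6
Counting from index 0 in the sorted data, the element at index 6 is 80.
Final answer: 80


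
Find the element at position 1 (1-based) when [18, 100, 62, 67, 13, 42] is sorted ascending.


Sort ascending: [13, 18, 42, 62, 67, 100]
The 1st element (1-indexed) is at index 0.
Value = 13
Final answer: 13


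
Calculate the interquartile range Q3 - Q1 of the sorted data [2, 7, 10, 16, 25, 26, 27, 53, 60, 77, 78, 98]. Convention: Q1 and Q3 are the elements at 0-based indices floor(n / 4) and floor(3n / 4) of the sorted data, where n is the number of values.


The data has n = 12 elements.
Q1 index = floor(12 / 4) = floor(3) = 3; Q3 index = floor(3 * 12 / 4) = floor(9) = 9
Q1 = element at index 3 = 16
Q3 = element at index 9 = 77
IQR = 77 - 16 = 61
Final answer: 61


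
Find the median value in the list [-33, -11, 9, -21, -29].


First, sort the list: [-33, -29, -21, -11, 9]
The list has 5 elements (odd count).
The middle index is 2 (0-based), and the element there is -21.
Final answer: -21


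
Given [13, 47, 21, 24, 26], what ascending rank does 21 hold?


Sort ascending: [13, 21, 24, 26, 47]
Find 21 in the sorted list.
21 is at position 2 (1-indexed).
Final answer: 2


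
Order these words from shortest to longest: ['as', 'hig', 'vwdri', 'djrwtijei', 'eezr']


Compute lengths:
  'as' has length 2
  'hig' has length 3
  'vwdri' has length 5
  'djrwtijei' has length 9
  'eezr' has length 4
Lengths in increasing order: 2 < 3 < 4 < 5 < 9
Listing the words in that order gives the answer.
Final answer: ['as', 'hig', 'eezr', 'vwdri', 'djrwtijei']


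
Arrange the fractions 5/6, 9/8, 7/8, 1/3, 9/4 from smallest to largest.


Convert to decimal for comparison:
  5/6 = 0.8333
  9/8 = 1.125
  7/8 = 0.875
  1/3 = 0.3333
  9/4 = 2.25
Decimals in increasing order: 0.3333 < 0.8333 < 0.875 < 1.125 < 2.25
Writing each back as its fraction gives the sorted order.
Final answer: 1/3, 5/6, 7/8, 9/8, 9/4


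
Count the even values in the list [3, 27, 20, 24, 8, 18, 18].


Check each element:
  3 is odd
  27 is odd
  20 is even
  24 is even
  8 is even
  18 is even
  18 is even
Evens: [20, 24, 8, 18, 18]
Count of evens = 5
Final answer: 5


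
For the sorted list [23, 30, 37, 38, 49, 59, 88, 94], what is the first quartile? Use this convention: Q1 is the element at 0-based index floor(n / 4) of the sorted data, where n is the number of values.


The list has n = 8 elements.
Q1 index = floor(8 / 4) = floor(2) = 2
Counting from index 0 in the sorted data, the element at index 2 is 37.
Final answer: 37


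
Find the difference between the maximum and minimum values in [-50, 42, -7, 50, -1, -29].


Maximum value: 50
Minimum value: -50
Range = 50 - (-50) = 100
Final answer: 100


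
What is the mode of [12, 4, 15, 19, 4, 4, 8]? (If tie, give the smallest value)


Count the frequency of each value:
  4 appears 3 time(s)
  8 appears 1 time(s)
  12 appears 1 time(s)
  15 appears 1 time(s)
  19 appears 1 time(s)
Maximum frequency is 3.
Only 4 reaches that frequency, so it is the mode.
Final answer: 4


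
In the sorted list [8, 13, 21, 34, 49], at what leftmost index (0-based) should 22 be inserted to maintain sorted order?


List is sorted: [8, 13, 21, 34, 49]
We need the leftmost position where 22 can be inserted, i.e. the first index whose element is >= 22 (or the end of the list if none is).
Binary search with low=0, high=5 (0-based indices):
  low=0, high=5, mid=2: a[2]=21 < 22, so low = 3
  low=3, high=5, mid=4: a[4]=49 >= 22, so high = 4
  low=3, high=4, mid=3: a[3]=34 >= 22, so high = 3
Now low = high = 3, so the insertion index is 3.
Final answer: 3


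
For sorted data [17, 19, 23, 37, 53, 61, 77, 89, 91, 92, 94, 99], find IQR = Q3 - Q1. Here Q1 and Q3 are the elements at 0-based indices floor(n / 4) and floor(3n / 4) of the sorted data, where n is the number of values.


The data has n = 12 elements.
Q1 index = floor(12 / 4) = floor(3) = 3; Q3 index = floor(3 * 12 / 4) = floor(9) = 9
Q1 = element at index 3 = 37
Q3 = element at index 9 = 92
IQR = 92 - 37 = 55
Final answer: 55


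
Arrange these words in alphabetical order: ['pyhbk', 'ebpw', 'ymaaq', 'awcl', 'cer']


Compare strings character by character (the first differing letter decides):
  'awcl' < 'cer' since 'a' < 'c' at position 1
  'cer' < 'ebpw' since 'c' < 'e' at position 1
  'ebpw' < 'pyhbk' since 'e' < 'p' at position 1
  'pyhbk' < 'ymaaq' since 'p' < 'y' at position 1
Chaining these comparisons gives the alphabetical order.
Final answer: ['awcl', 'cer', 'ebpw', 'pyhbk', 'ymaaq']


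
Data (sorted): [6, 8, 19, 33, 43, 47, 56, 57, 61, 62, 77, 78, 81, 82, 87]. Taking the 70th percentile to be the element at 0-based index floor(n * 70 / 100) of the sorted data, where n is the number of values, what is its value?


The dataset has n = 15 elements.
Index = floor(15 * 70 / 100) = floor(1050 / 100) = floor(10.5) = 10
Counting from index 0 in the sorted data, the element at index 10 is 77.
Final answer: 77


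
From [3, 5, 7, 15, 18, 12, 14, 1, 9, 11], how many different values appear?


List all unique values:
Distinct values: [1, 3, 5, 7, 9, 11, 12, 14, 15, 18]
Count = 10
Final answer: 10


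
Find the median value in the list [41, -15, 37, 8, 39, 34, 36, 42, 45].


First, sort the list: [-15, 8, 34, 36, 37, 39, 41, 42, 45]
The list has 9 elements (odd count).
The middle index is 4 (0-based), and the element there is 37.
Final answer: 37


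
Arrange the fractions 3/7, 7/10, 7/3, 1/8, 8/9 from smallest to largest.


Convert to decimal for comparison:
  3/7 = 0.4286
  7/10 = 0.7
  7/3 = 2.3333
  1/8 = 0.125
  8/9 = 0.8889
Decimals in increasing order: 0.125 < 0.4286 < 0.7 < 0.8889 < 2.3333
Writing each back as its fraction gives the sorted order.
Final answer: 1/8, 3/7, 7/10, 8/9, 7/3


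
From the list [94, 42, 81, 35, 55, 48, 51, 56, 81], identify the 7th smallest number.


Sort ascending: [35, 42, 48, 51, 55, 56, 81, 81, 94]
The 7th element (1-indexed) is at index 6.
Value = 81
Final answer: 81


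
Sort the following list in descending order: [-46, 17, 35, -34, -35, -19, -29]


Original list: [-46, 17, 35, -34, -35, -19, -29]
Repeatedly take the largest remaining element:
  Remaining [-46, 17, 35, -34, -35, -19, -29] -> largest is 35
  Remaining [-46, 17, -34, -35, -19, -29] -> largest is 17
  Remaining [-46, -34, -35, -19, -29] -> largest is -19
  Remaining [-46, -34, -35, -29] -> largest is -29
  Remaining [-46, -34, -35] -> largest is -34
  Remaining [-46, -35] -> largest is -35
  Remaining [-46] -> largest is -46
Collecting the picks in order gives the descending list.
Final answer: [35, 17, -19, -29, -34, -35, -46]


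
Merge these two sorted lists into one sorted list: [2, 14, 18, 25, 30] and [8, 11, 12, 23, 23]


List A: [2, 14, 18, 25, 30]
List B: [8, 11, 12, 23, 23]
Repeatedly compare the front elements and take the smaller:
  2 vs 8 -> take 2
  14 vs 8 -> take 8
  14 vs 11 -> take 11
  14 vs 12 -> take 12
  14 vs 23 -> take 14
  18 vs 23 -> take 18
  25 vs 23 -> take 23
  25 vs 23 -> take 23
  B is exhausted; append the rest of A: [25, 30]
Final answer: [2, 8, 11, 12, 14, 18, 23, 23, 25, 30]


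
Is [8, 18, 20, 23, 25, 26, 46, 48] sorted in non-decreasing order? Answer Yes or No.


Check consecutive pairs:
  8 <= 18? True
  18 <= 20? True
  20 <= 23? True
  23 <= 25? True
  25 <= 26? True
  26 <= 46? True
  46 <= 48? True
Every consecutive pair is in order, so the list is non-decreasing.
Final answer: Yes


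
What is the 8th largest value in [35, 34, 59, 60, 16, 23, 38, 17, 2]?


Sort descending: [60, 59, 38, 35, 34, 23, 17, 16, 2]
The 8th element (1-indexed) is at index 7.
Value = 16
Final answer: 16


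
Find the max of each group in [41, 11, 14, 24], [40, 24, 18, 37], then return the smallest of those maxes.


Find max of each group:
  Group 1: [41, 11, 14, 24] -> max = 41
  Group 2: [40, 24, 18, 37] -> max = 40
Maxes: [41, 40]
Minimum of maxes = 40
Final answer: 40


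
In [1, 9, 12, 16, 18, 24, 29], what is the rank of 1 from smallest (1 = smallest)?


Sort ascending: [1, 9, 12, 16, 18, 24, 29]
Find 1 in the sorted list.
1 is at position 1 (1-indexed).
Final answer: 1


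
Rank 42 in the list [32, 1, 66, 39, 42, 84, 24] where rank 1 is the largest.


Sort descending: [84, 66, 42, 39, 32, 24, 1]
Find 42 in the sorted list.
42 is at position 3.
Final answer: 3


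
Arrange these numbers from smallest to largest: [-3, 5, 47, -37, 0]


Original list: [-3, 5, 47, -37, 0]
Repeatedly take the smallest remaining element:
  Remaining [-3, 5, 47, -37, 0] -> smallest is -37
  Remaining [-3, 5, 47, 0] -> smallest is -3
  Remaining [5, 47, 0] -> smallest is 0
  Remaining [5, 47] -> smallest is 5
  Remaining [47] -> smallest is 47
Collecting the picks in order gives the sorted list.
Final answer: [-37, -3, 0, 5, 47]


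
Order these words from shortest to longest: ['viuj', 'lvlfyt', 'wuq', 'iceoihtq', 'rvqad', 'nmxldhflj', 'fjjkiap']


Compute lengths:
  'viuj' has length 4
  'lvlfyt' has length 6
  'wuq' has length 3
  'iceoihtq' has length 8
  'rvqad' has length 5
  'nmxldhflj' has length 9
  'fjjkiap' has length 7
Lengths in increasing order: 3 < 4 < 5 < 6 < 7 < 8 < 9
Listing the words in that order gives the answer.
Final answer: ['wuq', 'viuj', 'rvqad', 'lvlfyt', 'fjjkiap', 'iceoihtq', 'nmxldhflj']


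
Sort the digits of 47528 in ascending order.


The number 47528 has digits: 4, 7, 5, 2, 8
Sorted: 2, 4, 5, 7, 8
Joining the sorted digits gives the result.
Final answer: 24578


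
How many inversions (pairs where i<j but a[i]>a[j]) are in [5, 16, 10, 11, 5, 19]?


For each element, count the later elements that are smaller than it:
  5 (index 0): smaller elements after it = [] -> 0
  16 (index 1): smaller elements after it = [10, 11, 5] -> 3
  10 (index 2): smaller elements after it = [5] -> 1
  11 (index 3): smaller elements after it = [5] -> 1
  5 (index 4): smaller elements after it = [] -> 0
Total inversions = 0 + 3 + 1 + 1 + 0 = 5
Final answer: 5


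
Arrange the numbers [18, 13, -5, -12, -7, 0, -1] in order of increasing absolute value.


Compute absolute values:
  |18| = 18
  |13| = 13
  |-5| = 5
  |-12| = 12
  |-7| = 7
  |0| = 0
  |-1| = 1
Absolute values in increasing order: 0 < 1 < 5 < 7 < 12 < 13 < 18
Listing the original numbers in that order gives the answer.
Final answer: [0, -1, -5, -7, -12, 13, 18]


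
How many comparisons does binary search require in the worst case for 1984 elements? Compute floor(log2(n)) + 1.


Binary search halves the search space each step.
Maximum comparisons = floor(log2(1984)) + 1
log2(1984) = 10.9542
floor(log2(1984)) = 10, so 10 + 1 = 11
Final answer: 11


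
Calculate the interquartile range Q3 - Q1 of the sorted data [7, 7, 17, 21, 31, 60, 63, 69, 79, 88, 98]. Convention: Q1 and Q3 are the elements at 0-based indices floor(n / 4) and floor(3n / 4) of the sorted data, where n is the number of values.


The data has n = 11 elements.
Q1 index = floor(11 / 4) = floor(2.75) = 2; Q3 index = floor(3 * 11 / 4) = floor(8.25) = 8
Q1 = element at index 2 = 17
Q3 = element at index 8 = 79
IQR = 79 - 17 = 62
Final answer: 62


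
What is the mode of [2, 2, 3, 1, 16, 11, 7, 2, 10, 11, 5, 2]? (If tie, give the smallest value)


Count the frequency of each value:
  1 appears 1 time(s)
  2 appears 4 time(s)
  3 appears 1 time(s)
  5 appears 1 time(s)
  7 appears 1 time(s)
  10 appears 1 time(s)
  11 appears 2 time(s)
  16 appears 1 time(s)
Maximum frequency is 4.
Only 2 reaches that frequency, so it is the mode.
Final answer: 2


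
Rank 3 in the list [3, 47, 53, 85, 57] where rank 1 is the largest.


Sort descending: [85, 57, 53, 47, 3]
Find 3 in the sorted list.
3 is at position 5.
Final answer: 5


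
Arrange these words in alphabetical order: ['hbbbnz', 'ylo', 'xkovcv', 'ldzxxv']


Compare strings character by character (the first differing letter decides):
  'hbbbnz' < 'ldzxxv' since 'h' < 'l' at position 1
  'ldzxxv' < 'xkovcv' since 'l' < 'x' at position 1
  'xkovcv' < 'ylo' since 'x' < 'y' at position 1
Chaining these comparisons gives the alphabetical order.
Final answer: ['hbbbnz', 'ldzxxv', 'xkovcv', 'ylo']


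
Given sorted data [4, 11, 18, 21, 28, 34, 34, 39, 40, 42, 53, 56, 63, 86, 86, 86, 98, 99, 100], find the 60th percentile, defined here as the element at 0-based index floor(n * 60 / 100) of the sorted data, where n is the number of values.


The dataset has n = 19 elements.
Index = floor(19 * 60 / 100) = floor(1140 / 100) = floor(11.4) = 11
Counting from index 0 in the sorted data, the element at index 11 is 56.
Final answer: 56


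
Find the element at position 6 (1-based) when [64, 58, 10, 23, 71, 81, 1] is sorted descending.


Sort descending: [81, 71, 64, 58, 23, 10, 1]
The 6th element (1-indexed) is at index 5.
Value = 10
Final answer: 10


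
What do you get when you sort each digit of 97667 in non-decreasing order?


The number 97667 has digits: 9, 7, 6, 6, 7
Sorted: 6, 6, 7, 7, 9
Joining the sorted digits gives the result.
Final answer: 66779


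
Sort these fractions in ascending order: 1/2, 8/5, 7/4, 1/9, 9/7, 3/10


Convert to decimal for comparison:
  1/2 = 0.5
  8/5 = 1.6
  7/4 = 1.75
  1/9 = 0.1111
  9/7 = 1.2857
  3/10 = 0.3
Decimals in increasing order: 0.1111 < 0.3 < 0.5 < 1.2857 < 1.6 < 1.75
Writing each back as its fraction gives the sorted order.
Final answer: 1/9, 3/10, 1/2, 9/7, 8/5, 7/4


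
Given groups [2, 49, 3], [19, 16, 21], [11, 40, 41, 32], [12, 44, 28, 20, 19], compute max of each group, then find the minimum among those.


Find max of each group:
  Group 1: [2, 49, 3] -> max = 49
  Group 2: [19, 16, 21] -> max = 21
  Group 3: [11, 40, 41, 32] -> max = 41
  Group 4: [12, 44, 28, 20, 19] -> max = 44
Maxes: [49, 21, 41, 44]
Minimum of maxes = 21
Final answer: 21


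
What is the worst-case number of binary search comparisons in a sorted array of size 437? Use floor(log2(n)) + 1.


Binary search halves the search space each step.
Maximum comparisons = floor(log2(437)) + 1
log2(437) = 8.7715
floor(log2(437)) = 8, so 8 + 1 = 9
Final answer: 9


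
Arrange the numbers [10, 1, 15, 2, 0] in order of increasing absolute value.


Compute absolute values:
  |10| = 10
  |1| = 1
  |15| = 15
  |2| = 2
  |0| = 0
Absolute values in increasing order: 0 < 1 < 2 < 10 < 15
Listing the original numbers in that order gives the answer.
Final answer: [0, 1, 2, 10, 15]


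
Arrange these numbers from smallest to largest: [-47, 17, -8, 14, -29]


Original list: [-47, 17, -8, 14, -29]
Repeatedly take the smallest remaining element:
  Remaining [-47, 17, -8, 14, -29] -> smallest is -47
  Remaining [17, -8, 14, -29] -> smallest is -29
  Remaining [17, -8, 14] -> smallest is -8
  Remaining [17, 14] -> smallest is 14
  Remaining [17] -> smallest is 17
Collecting the picks in order gives the sorted list.
Final answer: [-47, -29, -8, 14, 17]


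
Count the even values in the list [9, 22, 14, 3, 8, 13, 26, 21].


Check each element:
  9 is odd
  22 is even
  14 is even
  3 is odd
  8 is even
  13 is odd
  26 is even
  21 is odd
Evens: [22, 14, 8, 26]
Count of evens = 4
Final answer: 4


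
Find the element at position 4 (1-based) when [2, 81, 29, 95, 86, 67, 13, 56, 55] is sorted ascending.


Sort ascending: [2, 13, 29, 55, 56, 67, 81, 86, 95]
The 4th element (1-indexed) is at index 3.
Value = 55
Final answer: 55


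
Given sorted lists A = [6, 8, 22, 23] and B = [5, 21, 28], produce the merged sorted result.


List A: [6, 8, 22, 23]
List B: [5, 21, 28]
Repeatedly compare the front elements and take the smaller:
  6 vs 5 -> take 5
  6 vs 21 -> take 6
  8 vs 21 -> take 8
  22 vs 21 -> take 21
  22 vs 28 -> take 22
  23 vs 28 -> take 23
  A is exhausted; append the rest of B: [28]
Final answer: [5, 6, 8, 21, 22, 23, 28]


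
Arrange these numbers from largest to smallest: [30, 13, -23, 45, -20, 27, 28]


Original list: [30, 13, -23, 45, -20, 27, 28]
Repeatedly take the largest remaining element:
  Remaining [30, 13, -23, 45, -20, 27, 28] -> largest is 45
  Remaining [30, 13, -23, -20, 27, 28] -> largest is 30
  Remaining [13, -23, -20, 27, 28] -> largest is 28
  Remaining [13, -23, -20, 27] -> largest is 27
  Remaining [13, -23, -20] -> largest is 13
  Remaining [-23, -20] -> largest is -20
  Remaining [-23] -> largest is -23
Collecting the picks in order gives the descending list.
Final answer: [45, 30, 28, 27, 13, -20, -23]


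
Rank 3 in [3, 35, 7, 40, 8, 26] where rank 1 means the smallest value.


Sort ascending: [3, 7, 8, 26, 35, 40]
Find 3 in the sorted list.
3 is at position 1 (1-indexed).
Final answer: 1


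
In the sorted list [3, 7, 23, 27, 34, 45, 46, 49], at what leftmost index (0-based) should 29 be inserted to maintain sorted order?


List is sorted: [3, 7, 23, 27, 34, 45, 46, 49]
We need the leftmost position where 29 can be inserted, i.e. the first index whose element is >= 29 (or the end of the list if none is).
Binary search with low=0, high=8 (0-based indices):
  low=0, high=8, mid=4: a[4]=34 >= 29, so high = 4
  low=0, high=4, mid=2: a[2]=23 < 29, so low = 3
  low=3, high=4, mid=3: a[3]=27 < 29, so low = 4
Now low = high = 4, so the insertion index is 4.
Final answer: 4


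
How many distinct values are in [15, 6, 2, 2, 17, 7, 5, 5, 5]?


List all unique values:
Distinct values: [2, 5, 6, 7, 15, 17]
Count = 6
Final answer: 6


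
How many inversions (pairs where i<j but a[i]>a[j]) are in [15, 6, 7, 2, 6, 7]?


For each element, count the later elements that are smaller than it:
  15 (index 0): smaller elements after it = [6, 7, 2, 6, 7] -> 5
  6 (index 1): smaller elements after it = [2] -> 1
  7 (index 2): smaller elements after it = [2, 6] -> 2
  2 (index 3): smaller elements after it = [] -> 0
  6 (index 4): smaller elements after it = [] -> 0
Total inversions = 5 + 1 + 2 + 0 + 0 = 8
Final answer: 8


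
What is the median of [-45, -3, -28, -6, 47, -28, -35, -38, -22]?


First, sort the list: [-45, -38, -35, -28, -28, -22, -6, -3, 47]
The list has 9 elements (odd count).
The middle index is 4 (0-based), and the element there is -28.
Final answer: -28


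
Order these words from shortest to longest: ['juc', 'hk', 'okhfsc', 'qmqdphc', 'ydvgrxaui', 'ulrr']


Compute lengths:
  'juc' has length 3
  'hk' has length 2
  'okhfsc' has length 6
  'qmqdphc' has length 7
  'ydvgrxaui' has length 9
  'ulrr' has length 4
Lengths in increasing order: 2 < 3 < 4 < 6 < 7 < 9
Listing the words in that order gives the answer.
Final answer: ['hk', 'juc', 'ulrr', 'okhfsc', 'qmqdphc', 'ydvgrxaui']


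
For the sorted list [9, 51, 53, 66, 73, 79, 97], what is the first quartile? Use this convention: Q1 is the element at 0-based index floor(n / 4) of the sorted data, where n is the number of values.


The list has n = 7 elements.
Q1 index = floor(7 / 4) = floor(1.75) = 1
Counting from index 0 in the sorted data, the element at index 1 is 51.
Final answer: 51


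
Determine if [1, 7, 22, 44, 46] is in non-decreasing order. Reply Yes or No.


Check consecutive pairs:
  1 <= 7? True
  7 <= 22? True
  22 <= 44? True
  44 <= 46? True
Every consecutive pair is in order, so the list is non-decreasing.
Final answer: Yes


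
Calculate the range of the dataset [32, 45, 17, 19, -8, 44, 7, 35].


Maximum value: 45
Minimum value: -8
Range = 45 - (-8) = 53
Final answer: 53


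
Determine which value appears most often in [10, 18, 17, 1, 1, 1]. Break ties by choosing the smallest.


Count the frequency of each value:
  1 appears 3 time(s)
  10 appears 1 time(s)
  17 appears 1 time(s)
  18 appears 1 time(s)
Maximum frequency is 3.
Only 1 reaches that frequency, so it is the mode.
Final answer: 1


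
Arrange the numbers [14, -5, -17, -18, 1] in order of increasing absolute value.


Compute absolute values:
  |14| = 14
  |-5| = 5
  |-17| = 17
  |-18| = 18
  |1| = 1
Absolute values in increasing order: 1 < 5 < 14 < 17 < 18
Listing the original numbers in that order gives the answer.
Final answer: [1, -5, 14, -17, -18]


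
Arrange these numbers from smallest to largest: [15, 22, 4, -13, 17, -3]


Original list: [15, 22, 4, -13, 17, -3]
Repeatedly take the smallest remaining element:
  Remaining [15, 22, 4, -13, 17, -3] -> smallest is -13
  Remaining [15, 22, 4, 17, -3] -> smallest is -3
  Remaining [15, 22, 4, 17] -> smallest is 4
  Remaining [15, 22, 17] -> smallest is 15
  Remaining [22, 17] -> smallest is 17
  Remaining [22] -> smallest is 22
Collecting the picks in order gives the sorted list.
Final answer: [-13, -3, 4, 15, 17, 22]


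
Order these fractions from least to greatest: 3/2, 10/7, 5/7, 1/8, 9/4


Convert to decimal for comparison:
  3/2 = 1.5
  10/7 = 1.4286
  5/7 = 0.7143
  1/8 = 0.125
  9/4 = 2.25
Decimals in increasing order: 0.125 < 0.7143 < 1.4286 < 1.5 < 2.25
Writing each back as its fraction gives the sorted order.
Final answer: 1/8, 5/7, 10/7, 3/2, 9/4


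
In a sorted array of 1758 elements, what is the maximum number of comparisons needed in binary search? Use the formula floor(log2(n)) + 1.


Binary search halves the search space each step.
Maximum comparisons = floor(log2(1758)) + 1
log2(1758) = 10.7797
floor(log2(1758)) = 10, so 10 + 1 = 11
Final answer: 11


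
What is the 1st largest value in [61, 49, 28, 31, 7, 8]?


Sort descending: [61, 49, 31, 28, 8, 7]
The 1st element (1-indexed) is at index 0.
Value = 61
Final answer: 61


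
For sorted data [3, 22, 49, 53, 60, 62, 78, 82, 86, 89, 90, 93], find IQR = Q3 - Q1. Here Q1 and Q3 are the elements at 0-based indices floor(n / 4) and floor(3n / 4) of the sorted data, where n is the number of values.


The data has n = 12 elements.
Q1 index = floor(12 / 4) = floor(3) = 3; Q3 index = floor(3 * 12 / 4) = floor(9) = 9
Q1 = element at index 3 = 53
Q3 = element at index 9 = 89
IQR = 89 - 53 = 36
Final answer: 36


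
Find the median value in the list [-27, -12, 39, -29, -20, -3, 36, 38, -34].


First, sort the list: [-34, -29, -27, -20, -12, -3, 36, 38, 39]
The list has 9 elements (odd count).
The middle index is 4 (0-based), and the element there is -12.
Final answer: -12


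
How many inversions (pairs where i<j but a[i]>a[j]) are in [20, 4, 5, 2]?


For each element, count the later elements that are smaller than it:
  20 (index 0): smaller elements after it = [4, 5, 2] -> 3
  4 (index 1): smaller elements after it = [2] -> 1
  5 (index 2): smaller elements after it = [2] -> 1
Total inversions = 3 + 1 + 1 = 5
Final answer: 5


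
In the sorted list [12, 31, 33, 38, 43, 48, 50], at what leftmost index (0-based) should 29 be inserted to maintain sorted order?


List is sorted: [12, 31, 33, 38, 43, 48, 50]
We need the leftmost position where 29 can be inserted, i.e. the first index whose element is >= 29 (or the end of the list if none is).
Binary search with low=0, high=7 (0-based indices):
  low=0, high=7, mid=3: a[3]=38 >= 29, so high = 3
  low=0, high=3, mid=1: a[1]=31 >= 29, so high = 1
  low=0, high=1, mid=0: a[0]=12 < 29, so low = 1
Now low = high = 1, so the insertion index is 1.
Final answer: 1


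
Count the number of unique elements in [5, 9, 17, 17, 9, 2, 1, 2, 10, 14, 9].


List all unique values:
Distinct values: [1, 2, 5, 9, 10, 14, 17]
Count = 7
Final answer: 7


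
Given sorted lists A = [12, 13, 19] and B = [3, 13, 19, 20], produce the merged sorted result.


List A: [12, 13, 19]
List B: [3, 13, 19, 20]
Repeatedly compare the front elements and take the smaller:
  12 vs 3 -> take 3
  12 vs 13 -> take 12
  13 vs 13 -> take 13
  19 vs 13 -> take 13
  19 vs 19 -> take 19
  A is exhausted; append the rest of B: [19, 20]
Final answer: [3, 12, 13, 13, 19, 19, 20]


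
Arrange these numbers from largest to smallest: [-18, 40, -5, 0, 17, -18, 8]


Original list: [-18, 40, -5, 0, 17, -18, 8]
Repeatedly take the largest remaining element:
  Remaining [-18, 40, -5, 0, 17, -18, 8] -> largest is 40
  Remaining [-18, -5, 0, 17, -18, 8] -> largest is 17
  Remaining [-18, -5, 0, -18, 8] -> largest is 8
  Remaining [-18, -5, 0, -18] -> largest is 0
  Remaining [-18, -5, -18] -> largest is -5
  Remaining [-18, -18] -> largest is -18
  Remaining [-18] -> largest is -18
Collecting the picks in order gives the descending list.
Final answer: [40, 17, 8, 0, -5, -18, -18]
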